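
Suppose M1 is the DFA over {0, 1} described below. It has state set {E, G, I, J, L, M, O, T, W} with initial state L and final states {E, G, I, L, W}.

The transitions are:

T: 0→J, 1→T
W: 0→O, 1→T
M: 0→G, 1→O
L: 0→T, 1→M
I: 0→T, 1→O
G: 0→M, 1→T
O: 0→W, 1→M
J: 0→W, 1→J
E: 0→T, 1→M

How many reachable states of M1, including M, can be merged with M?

Reachable states from the start: {G,J,L,M,O,T,W}. Unreachable: {E,I} — drop them.
Start with accepting vs non-accepting: {G,L,W} | {J,M,O,T}.
On input 0, block {J,M,O,T} splits into {J,M,O} and {T}.
On input 0, block {G,L,W} splits into {G,W} and {L}.
No further refinement is possible. Final partition (4 blocks): {G,W} | {J,M,O} | {T} | {L}.
State M belongs to the block {J,M,O}, which has 3 states.

3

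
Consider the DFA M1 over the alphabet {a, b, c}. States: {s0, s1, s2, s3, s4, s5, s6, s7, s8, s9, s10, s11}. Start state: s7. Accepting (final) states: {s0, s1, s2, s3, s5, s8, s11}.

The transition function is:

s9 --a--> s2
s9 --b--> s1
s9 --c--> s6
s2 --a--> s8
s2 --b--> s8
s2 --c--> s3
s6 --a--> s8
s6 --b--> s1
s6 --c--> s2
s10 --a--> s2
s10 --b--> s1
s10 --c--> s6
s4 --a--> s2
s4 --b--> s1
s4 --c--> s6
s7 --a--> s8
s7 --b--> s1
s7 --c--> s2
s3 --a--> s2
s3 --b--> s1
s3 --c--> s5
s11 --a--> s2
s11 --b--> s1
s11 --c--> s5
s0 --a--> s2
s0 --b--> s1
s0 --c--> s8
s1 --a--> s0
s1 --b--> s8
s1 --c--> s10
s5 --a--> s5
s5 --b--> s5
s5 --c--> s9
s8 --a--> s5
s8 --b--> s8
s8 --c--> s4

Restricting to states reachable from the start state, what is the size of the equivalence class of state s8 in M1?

2

First remove the unreachable states {s11}; 11 states remain.
Start with accepting vs non-accepting: {s0,s1,s2,s3,s5,s8} | {s4,s6,s7,s9,s10}.
Refine {s0,s1,s2,s3,s5,s8} on symbol c: members go to different blocks, giving {s0,s2,s3} and {s1,s5,s8}.
Split {s0,s2,s3} by δ(·,a) → {s0,s3} and {s2}.
Refine {s4,s6,s7,s9,s10} on symbol a: members go to different blocks, giving {s4,s9,s10} and {s6,s7}.
Split {s1,s5,s8} by δ(·,a) → {s5,s8} and {s1}.
The partition is now stable with 6 blocks: {s0,s3} | {s4,s9,s10} | {s5,s8} | {s2} | {s6,s7} | {s1}.
The equivalence class containing s8 is {s5,s8}, of size 2.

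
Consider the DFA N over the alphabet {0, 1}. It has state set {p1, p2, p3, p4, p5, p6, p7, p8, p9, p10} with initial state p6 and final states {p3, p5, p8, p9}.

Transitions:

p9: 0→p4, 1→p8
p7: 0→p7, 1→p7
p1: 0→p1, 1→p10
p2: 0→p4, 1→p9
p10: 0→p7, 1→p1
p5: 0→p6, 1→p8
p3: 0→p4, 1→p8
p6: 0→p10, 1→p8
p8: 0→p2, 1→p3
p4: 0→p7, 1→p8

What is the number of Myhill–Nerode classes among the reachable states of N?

5

States {p5} cannot be reached from the start state, so discard them.
P0 = {p3,p8,p9} | {p1,p2,p4,p6,p7,p10}.
On input 1, block {p1,p2,p4,p6,p7,p10} splits into {p1,p7,p10} and {p2,p4,p6}.
Split {p2,p4,p6} by δ(·,0) → {p4,p6} and {p2}.
Split {p3,p8,p9} by δ(·,0) → {p3,p9} and {p8}.
No further refinement is possible. Final partition (5 blocks): {p3,p9} | {p1,p7,p10} | {p4,p6} | {p2} | {p8}.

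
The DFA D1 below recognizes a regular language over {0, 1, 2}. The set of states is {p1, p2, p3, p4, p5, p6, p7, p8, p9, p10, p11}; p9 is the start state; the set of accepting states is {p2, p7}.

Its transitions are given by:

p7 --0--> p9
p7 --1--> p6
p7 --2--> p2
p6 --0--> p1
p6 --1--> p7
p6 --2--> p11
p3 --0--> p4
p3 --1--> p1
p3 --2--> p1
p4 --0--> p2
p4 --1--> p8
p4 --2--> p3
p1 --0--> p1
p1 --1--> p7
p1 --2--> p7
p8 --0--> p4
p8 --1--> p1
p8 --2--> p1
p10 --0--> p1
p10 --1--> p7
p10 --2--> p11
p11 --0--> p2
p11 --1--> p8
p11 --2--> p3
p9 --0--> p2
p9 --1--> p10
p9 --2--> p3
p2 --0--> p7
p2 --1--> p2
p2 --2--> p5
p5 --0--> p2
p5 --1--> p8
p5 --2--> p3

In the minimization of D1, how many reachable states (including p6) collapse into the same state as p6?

Start with accepting vs non-accepting: {p2,p7} | {p1,p3,p4,p5,p6,p8,p9,p10,p11}.
Refine {p2,p7} on symbol 0: members go to different blocks, giving {p2} and {p7}.
Split {p1,p3,p4,p5,p6,p8,p9,p10,p11} by δ(·,0) → {p1,p3,p6,p8,p10} and {p4,p5,p9,p11}.
Refine {p1,p3,p6,p8,p10} on symbol 0: members go to different blocks, giving {p1,p6,p10} and {p3,p8}.
Split {p1,p6,p10} by δ(·,2) → {p6,p10} and {p1}.
Refine {p4,p5,p9,p11} on symbol 1: members go to different blocks, giving {p4,p5,p11} and {p9}.
The partition is now stable with 7 blocks: {p2} | {p6,p10} | {p7} | {p4,p5,p11} | {p3,p8} | {p1} | {p9}.
State p6 belongs to the block {p6,p10}, which has 2 states.

2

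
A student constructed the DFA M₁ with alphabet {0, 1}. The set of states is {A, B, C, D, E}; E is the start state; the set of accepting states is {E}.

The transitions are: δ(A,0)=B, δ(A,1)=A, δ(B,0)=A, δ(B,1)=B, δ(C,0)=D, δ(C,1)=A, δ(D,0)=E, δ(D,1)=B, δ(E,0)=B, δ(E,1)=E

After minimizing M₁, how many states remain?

2

Reachable states from the start: {A,B,E}. Unreachable: {C,D} — drop them.
P0 = {E} | {A,B}.
Stable partition: {E} | {A,B} — 2 equivalence classes.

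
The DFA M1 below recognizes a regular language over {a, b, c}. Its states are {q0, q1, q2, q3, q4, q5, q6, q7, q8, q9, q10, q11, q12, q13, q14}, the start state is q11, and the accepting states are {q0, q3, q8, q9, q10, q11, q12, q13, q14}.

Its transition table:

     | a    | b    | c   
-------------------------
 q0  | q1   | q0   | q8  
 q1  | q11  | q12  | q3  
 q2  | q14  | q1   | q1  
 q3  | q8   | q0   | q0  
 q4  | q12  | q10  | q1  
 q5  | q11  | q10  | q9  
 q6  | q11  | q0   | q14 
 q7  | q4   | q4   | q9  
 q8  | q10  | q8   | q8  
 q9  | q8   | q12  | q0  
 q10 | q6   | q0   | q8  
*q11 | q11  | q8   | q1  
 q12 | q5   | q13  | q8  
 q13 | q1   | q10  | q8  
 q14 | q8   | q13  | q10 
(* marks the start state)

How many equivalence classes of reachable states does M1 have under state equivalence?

5

First remove the unreachable states {q2,q4,q7}; 12 states remain.
P0 = {q0,q3,q8,q9,q10,q11,q12,q13,q14} | {q1,q5,q6}.
Refine {q0,q3,q8,q9,q10,q11,q12,q13,q14} on symbol a: members go to different blocks, giving {q3,q8,q9,q11,q14} and {q0,q10,q12,q13}.
On input a, block {q3,q8,q9,q11,q14} splits into {q3,q9,q11,q14} and {q8}.
Refine {q3,q9,q11,q14} on symbol a: members go to different blocks, giving {q3,q9,q14} and {q11}.
Stable partition: {q3,q9,q14} | {q1,q5,q6} | {q0,q10,q12,q13} | {q8} | {q11} — 5 equivalence classes.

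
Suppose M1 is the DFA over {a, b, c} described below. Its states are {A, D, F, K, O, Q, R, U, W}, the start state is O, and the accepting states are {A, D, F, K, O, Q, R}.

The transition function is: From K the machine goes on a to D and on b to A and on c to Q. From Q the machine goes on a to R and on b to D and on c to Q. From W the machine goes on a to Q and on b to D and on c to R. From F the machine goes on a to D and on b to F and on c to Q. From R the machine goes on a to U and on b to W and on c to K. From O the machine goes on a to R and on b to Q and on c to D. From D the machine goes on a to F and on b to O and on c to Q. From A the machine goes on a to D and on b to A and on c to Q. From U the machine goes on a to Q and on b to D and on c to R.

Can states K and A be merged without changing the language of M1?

Yes

Every state is reachable, so we keep all 9.
Start with accepting vs non-accepting: {A,D,F,K,O,Q,R} | {U,W}.
On input a, block {A,D,F,K,O,Q,R} splits into {A,D,F,K,O,Q} and {R}.
Refine {A,D,F,K,O,Q} on symbol a: members go to different blocks, giving {A,D,F,K} and {O,Q}.
Refine {A,D,F,K} on symbol b: members go to different blocks, giving {A,F,K} and {D}.
Split {O,Q} by δ(·,b) → {O} and {Q}.
No further refinement is possible. Final partition (6 blocks): {A,F,K} | {U,W} | {R} | {O} | {D} | {Q}.
K and A lie in the same block of the stable partition, so they are equivalent — no string distinguishes them.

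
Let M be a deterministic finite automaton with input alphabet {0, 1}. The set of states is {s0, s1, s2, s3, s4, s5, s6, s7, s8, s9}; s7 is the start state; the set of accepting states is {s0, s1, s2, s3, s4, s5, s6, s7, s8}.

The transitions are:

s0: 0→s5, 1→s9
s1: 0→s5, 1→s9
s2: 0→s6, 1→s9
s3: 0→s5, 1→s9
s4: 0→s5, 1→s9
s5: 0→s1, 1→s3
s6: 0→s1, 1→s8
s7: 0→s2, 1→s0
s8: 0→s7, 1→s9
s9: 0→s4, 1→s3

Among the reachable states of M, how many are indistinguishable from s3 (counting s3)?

6

All states are reachable from the start state.
Start with accepting vs non-accepting: {s0,s1,s2,s3,s4,s5,s6,s7,s8} | {s9}.
On input 1, block {s0,s1,s2,s3,s4,s5,s6,s7,s8} splits into {s0,s1,s2,s3,s4,s8} and {s5,s6,s7}.
No further refinement is possible. Final partition (3 blocks): {s0,s1,s2,s3,s4,s8} | {s9} | {s5,s6,s7}.
State s3 belongs to the block {s0,s1,s2,s3,s4,s8}, which has 6 states.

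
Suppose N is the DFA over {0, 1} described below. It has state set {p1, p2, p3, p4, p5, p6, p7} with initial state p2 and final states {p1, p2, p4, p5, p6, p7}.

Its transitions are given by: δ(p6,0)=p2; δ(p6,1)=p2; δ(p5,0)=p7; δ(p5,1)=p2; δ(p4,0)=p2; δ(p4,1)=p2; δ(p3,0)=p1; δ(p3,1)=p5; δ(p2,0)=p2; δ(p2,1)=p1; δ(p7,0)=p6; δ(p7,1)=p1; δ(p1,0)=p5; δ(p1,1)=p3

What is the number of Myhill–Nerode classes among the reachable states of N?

States {p4} cannot be reached from the start state, so discard them.
P0 = {p1,p2,p5,p6,p7} | {p3}.
Refine {p1,p2,p5,p6,p7} on symbol 1: members go to different blocks, giving {p2,p5,p6,p7} and {p1}.
Split {p2,p5,p6,p7} by δ(·,1) → {p2,p7} and {p5,p6}.
Refine {p2,p7} on symbol 0: members go to different blocks, giving {p2} and {p7}.
Refine {p5,p6} on symbol 0: members go to different blocks, giving {p5} and {p6}.
No further refinement is possible. Final partition (6 blocks): {p2} | {p3} | {p1} | {p5} | {p7} | {p6}.

6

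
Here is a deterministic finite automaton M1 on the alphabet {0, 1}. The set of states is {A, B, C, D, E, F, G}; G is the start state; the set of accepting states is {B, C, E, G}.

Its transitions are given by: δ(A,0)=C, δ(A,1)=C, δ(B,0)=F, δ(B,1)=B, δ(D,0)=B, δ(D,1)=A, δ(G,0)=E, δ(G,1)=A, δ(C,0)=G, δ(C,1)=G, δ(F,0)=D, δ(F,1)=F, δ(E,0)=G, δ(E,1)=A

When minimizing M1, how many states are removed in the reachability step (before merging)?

3

No path from G leads to B, D, F; the other 4 states are all reachable.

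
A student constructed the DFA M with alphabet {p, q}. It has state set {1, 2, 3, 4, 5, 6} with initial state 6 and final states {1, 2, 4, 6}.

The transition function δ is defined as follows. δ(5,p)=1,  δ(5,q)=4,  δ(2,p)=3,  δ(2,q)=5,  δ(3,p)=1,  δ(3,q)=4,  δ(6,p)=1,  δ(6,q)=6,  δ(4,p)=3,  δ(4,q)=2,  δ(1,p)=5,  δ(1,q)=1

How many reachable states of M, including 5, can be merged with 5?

Start with accepting vs non-accepting: {1,2,4,6} | {3,5}.
Split {1,2,4,6} by δ(·,p) → {1,2,4} and {6}.
Refine {1,2,4} on symbol q: members go to different blocks, giving {1,4} and {2}.
On input q, block {1,4} splits into {1} and {4}.
No further refinement is possible. Final partition (5 blocks): {1} | {3,5} | {6} | {2} | {4}.
The equivalence class containing 5 is {3,5}, of size 2.

2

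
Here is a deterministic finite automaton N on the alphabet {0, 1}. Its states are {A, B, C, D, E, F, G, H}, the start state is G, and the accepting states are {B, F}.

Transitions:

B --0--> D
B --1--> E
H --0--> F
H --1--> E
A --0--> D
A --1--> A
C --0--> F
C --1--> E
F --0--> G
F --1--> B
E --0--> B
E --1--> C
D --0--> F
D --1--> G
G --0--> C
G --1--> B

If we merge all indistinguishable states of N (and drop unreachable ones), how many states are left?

6

First remove the unreachable states {A,H}; 6 states remain.
P0 = {B,F} | {C,D,E,G}.
Split {B,F} by δ(·,1) → {B} and {F}.
Refine {C,D,E,G} on symbol 0: members go to different blocks, giving {C,D} and {E} and {G}.
Refine {C,D} on symbol 1: members go to different blocks, giving {C} and {D}.
No further refinement is possible. Final partition (6 blocks): {B} | {C} | {F} | {E} | {G} | {D}.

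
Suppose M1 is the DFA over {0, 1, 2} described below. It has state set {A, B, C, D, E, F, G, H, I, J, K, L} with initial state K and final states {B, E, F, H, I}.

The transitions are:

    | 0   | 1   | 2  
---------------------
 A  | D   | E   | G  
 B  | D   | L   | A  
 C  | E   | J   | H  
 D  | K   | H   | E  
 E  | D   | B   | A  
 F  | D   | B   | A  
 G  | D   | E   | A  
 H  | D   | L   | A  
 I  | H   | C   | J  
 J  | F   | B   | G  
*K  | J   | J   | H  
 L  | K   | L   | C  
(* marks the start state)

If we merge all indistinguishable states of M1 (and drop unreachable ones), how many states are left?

States {I} cannot be reached from the start state, so discard them.
Start with accepting vs non-accepting: {B,E,F,H} | {A,C,D,G,J,K,L}.
Split {B,E,F,H} by δ(·,1) → {B,H} and {E,F}.
Refine {A,C,D,G,J,K,L} on symbol 0: members go to different blocks, giving {A,D,G,K,L} and {C,J}.
On input 0, block {A,D,G,K,L} splits into {A,D,G,L} and {K}.
Refine {A,D,G,L} on symbol 0: members go to different blocks, giving {A,G} and {D,L}.
On input 1, block {C,J} splits into {C} and {J}.
Split {D,L} by δ(·,1) → {D} and {L}.
Stable partition: {B,H} | {A,G} | {E,F} | {C} | {K} | {D} | {J} | {L} — 8 equivalence classes.

8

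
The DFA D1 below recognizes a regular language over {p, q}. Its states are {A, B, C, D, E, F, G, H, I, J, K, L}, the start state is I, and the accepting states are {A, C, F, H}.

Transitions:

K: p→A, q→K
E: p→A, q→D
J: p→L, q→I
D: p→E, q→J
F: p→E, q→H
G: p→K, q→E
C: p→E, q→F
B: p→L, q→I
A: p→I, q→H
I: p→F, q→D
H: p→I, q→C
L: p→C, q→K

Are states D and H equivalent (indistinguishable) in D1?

First remove the unreachable states {B,G}; 10 states remain.
P0 = {A,C,F,H} | {D,E,I,J,K,L}.
Split {D,E,I,J,K,L} by δ(·,p) → {E,I,K,L} and {D,J}.
Split {E,I,K,L} by δ(·,q) → {E,I} and {K,L}.
Split {D,J} by δ(·,p) → {D} and {J}.
Stable partition: {A,C,F,H} | {E,I} | {D} | {K,L} | {J} — 5 equivalence classes.
D and H end up in different blocks, so they are distinguishable. For instance, the string 'ε' is accepted from only H.

No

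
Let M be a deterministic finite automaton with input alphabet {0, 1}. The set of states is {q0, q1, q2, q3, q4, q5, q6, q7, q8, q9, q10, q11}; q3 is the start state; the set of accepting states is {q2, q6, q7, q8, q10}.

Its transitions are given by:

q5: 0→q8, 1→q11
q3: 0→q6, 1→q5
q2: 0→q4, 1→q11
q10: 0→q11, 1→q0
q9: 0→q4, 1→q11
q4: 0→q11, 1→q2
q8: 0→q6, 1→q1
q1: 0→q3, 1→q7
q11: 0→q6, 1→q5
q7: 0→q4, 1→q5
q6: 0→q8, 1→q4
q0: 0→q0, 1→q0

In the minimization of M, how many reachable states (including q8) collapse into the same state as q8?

2

States {q0,q9,q10} cannot be reached from the start state, so discard them.
Initial partition by acceptance: {q2,q6,q7,q8} | {q1,q3,q4,q5,q11}.
Refine {q2,q6,q7,q8} on symbol 0: members go to different blocks, giving {q2,q7} and {q6,q8}.
Refine {q1,q3,q4,q5,q11} on symbol 0: members go to different blocks, giving {q3,q5,q11} and {q1,q4}.
Stable partition: {q2,q7} | {q3,q5,q11} | {q6,q8} | {q1,q4} — 4 equivalence classes.
State q8 belongs to the block {q6,q8}, which has 2 states.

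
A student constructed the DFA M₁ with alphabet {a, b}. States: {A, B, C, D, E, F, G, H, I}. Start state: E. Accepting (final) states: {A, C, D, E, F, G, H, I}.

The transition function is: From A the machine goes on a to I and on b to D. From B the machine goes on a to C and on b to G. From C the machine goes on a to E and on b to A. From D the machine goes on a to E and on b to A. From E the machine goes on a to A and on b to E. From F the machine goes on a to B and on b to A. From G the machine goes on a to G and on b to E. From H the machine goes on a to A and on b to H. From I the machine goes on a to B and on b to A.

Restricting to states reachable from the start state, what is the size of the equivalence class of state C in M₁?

States {F,H} cannot be reached from the start state, so discard them.
Initial partition by acceptance: {A,C,D,E,G,I} | {B}.
Refine {A,C,D,E,G,I} on symbol a: members go to different blocks, giving {A,C,D,E,G} and {I}.
Split {A,C,D,E,G} by δ(·,a) → {C,D,E,G} and {A}.
Refine {C,D,E,G} on symbol a: members go to different blocks, giving {C,D,G} and {E}.
Refine {C,D,G} on symbol a: members go to different blocks, giving {C,D} and {G}.
The partition is now stable with 6 blocks: {C,D} | {B} | {I} | {A} | {E} | {G}.
State C belongs to the block {C,D}, which has 2 states.

2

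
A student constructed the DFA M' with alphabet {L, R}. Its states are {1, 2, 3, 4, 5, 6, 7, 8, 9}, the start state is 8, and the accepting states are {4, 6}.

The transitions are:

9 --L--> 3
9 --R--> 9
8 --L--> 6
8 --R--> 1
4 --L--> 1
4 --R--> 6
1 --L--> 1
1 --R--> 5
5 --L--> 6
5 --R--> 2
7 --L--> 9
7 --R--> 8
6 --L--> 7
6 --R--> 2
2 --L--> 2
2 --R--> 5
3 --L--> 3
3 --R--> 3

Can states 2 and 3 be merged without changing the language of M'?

States {4} cannot be reached from the start state, so discard them.
P0 = {6} | {1,2,3,5,7,8,9}.
Refine {1,2,3,5,7,8,9} on symbol L: members go to different blocks, giving {1,2,3,7,9} and {5,8}.
Refine {1,2,3,7,9} on symbol R: members go to different blocks, giving {1,2,7} and {3,9}.
Refine {1,2,7} on symbol L: members go to different blocks, giving {1,2} and {7}.
Stable partition: {6} | {1,2} | {5,8} | {3,9} | {7} — 5 equivalence classes.
2 and 3 end up in different blocks, so they are distinguishable. For instance, the string 'RL' is accepted from only 2.

No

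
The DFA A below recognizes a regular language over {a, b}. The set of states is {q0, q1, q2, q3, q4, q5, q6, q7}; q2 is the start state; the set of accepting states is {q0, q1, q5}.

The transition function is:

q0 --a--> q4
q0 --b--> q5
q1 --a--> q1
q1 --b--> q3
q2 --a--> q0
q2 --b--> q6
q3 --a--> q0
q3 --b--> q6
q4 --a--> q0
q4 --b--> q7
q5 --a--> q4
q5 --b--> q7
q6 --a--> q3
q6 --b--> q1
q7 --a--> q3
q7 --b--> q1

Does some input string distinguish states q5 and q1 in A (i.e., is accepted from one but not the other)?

Yes

Every state is reachable, so we keep all 8.
Initial partition by acceptance: {q0,q1,q5} | {q2,q3,q4,q6,q7}.
Refine {q0,q1,q5} on symbol a: members go to different blocks, giving {q0,q5} and {q1}.
On input b, block {q0,q5} splits into {q0} and {q5}.
On input a, block {q2,q3,q4,q6,q7} splits into {q2,q3,q4} and {q6,q7}.
Stable partition: {q0} | {q2,q3,q4} | {q1} | {q5} | {q6,q7} — 5 equivalence classes.
q5 and q1 end up in different blocks, so they are distinguishable. For instance, the string 'a' is accepted from only q1.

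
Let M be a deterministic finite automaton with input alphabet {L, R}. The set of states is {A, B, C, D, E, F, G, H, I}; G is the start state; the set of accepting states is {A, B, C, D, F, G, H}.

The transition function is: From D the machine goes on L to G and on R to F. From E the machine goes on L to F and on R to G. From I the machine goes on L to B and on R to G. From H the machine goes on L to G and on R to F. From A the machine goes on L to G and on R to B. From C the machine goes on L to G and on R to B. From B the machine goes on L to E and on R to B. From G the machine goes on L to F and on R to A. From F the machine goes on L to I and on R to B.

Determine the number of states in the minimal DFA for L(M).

4

First remove the unreachable states {C,D,H}; 6 states remain.
Start with accepting vs non-accepting: {A,B,F,G} | {E,I}.
Refine {A,B,F,G} on symbol L: members go to different blocks, giving {A,G} and {B,F}.
Split {A,G} by δ(·,L) → {A} and {G}.
Stable partition: {A} | {E,I} | {B,F} | {G} — 4 equivalence classes.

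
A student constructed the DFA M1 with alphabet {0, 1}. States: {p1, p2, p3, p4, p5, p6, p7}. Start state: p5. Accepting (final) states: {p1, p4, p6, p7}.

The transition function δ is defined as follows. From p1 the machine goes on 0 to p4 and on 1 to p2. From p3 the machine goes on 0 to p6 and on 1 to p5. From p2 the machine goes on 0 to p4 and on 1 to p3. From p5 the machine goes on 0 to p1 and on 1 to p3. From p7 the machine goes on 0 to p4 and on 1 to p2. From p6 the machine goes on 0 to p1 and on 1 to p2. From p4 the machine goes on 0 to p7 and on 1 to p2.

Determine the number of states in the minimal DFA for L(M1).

All states are reachable from the start state.
Start with accepting vs non-accepting: {p1,p4,p6,p7} | {p2,p3,p5}.
No further refinement is possible. Final partition (2 blocks): {p1,p4,p6,p7} | {p2,p3,p5}.

2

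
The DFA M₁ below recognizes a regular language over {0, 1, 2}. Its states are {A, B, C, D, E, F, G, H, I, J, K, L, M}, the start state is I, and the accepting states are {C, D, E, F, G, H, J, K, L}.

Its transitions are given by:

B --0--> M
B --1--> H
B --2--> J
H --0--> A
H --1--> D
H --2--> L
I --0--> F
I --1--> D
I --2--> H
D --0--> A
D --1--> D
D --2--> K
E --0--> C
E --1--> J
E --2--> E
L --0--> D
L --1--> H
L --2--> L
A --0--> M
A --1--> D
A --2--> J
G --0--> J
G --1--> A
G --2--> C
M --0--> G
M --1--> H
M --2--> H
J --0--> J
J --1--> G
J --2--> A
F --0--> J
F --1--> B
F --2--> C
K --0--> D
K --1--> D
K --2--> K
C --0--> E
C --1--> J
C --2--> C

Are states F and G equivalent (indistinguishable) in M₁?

Start with accepting vs non-accepting: {C,D,E,F,G,H,J,K,L} | {A,B,I,M}.
Refine {C,D,E,F,G,H,J,K,L} on symbol 0: members go to different blocks, giving {C,E,F,G,J,K,L} and {D,H}.
Refine {C,E,F,G,J,K,L} on symbol 0: members go to different blocks, giving {C,E,F,G,J} and {K,L}.
Refine {C,E,F,G,J} on symbol 1: members go to different blocks, giving {C,E,J} and {F,G}.
Split {C,E,J} by δ(·,1) → {C,E} and {J}.
On input 0, block {A,B,I,M} splits into {A,B} and {I,M}.
Stable partition: {C,E} | {A,B} | {D,H} | {K,L} | {F,G} | {J} | {I,M} — 7 equivalence classes.
F and G lie in the same block of the stable partition, so they are equivalent — no string distinguishes them.

Yes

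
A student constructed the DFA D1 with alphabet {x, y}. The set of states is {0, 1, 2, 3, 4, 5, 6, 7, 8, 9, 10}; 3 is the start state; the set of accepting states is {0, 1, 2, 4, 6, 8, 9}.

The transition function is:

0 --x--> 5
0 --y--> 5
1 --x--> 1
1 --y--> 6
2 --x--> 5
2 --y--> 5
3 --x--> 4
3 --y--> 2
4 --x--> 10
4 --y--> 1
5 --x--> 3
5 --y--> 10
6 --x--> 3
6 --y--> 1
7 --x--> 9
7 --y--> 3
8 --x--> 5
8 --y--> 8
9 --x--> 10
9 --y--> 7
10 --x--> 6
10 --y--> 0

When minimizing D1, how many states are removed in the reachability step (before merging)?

3

No path from 3 leads to 7, 8, 9; the other 8 states are all reachable.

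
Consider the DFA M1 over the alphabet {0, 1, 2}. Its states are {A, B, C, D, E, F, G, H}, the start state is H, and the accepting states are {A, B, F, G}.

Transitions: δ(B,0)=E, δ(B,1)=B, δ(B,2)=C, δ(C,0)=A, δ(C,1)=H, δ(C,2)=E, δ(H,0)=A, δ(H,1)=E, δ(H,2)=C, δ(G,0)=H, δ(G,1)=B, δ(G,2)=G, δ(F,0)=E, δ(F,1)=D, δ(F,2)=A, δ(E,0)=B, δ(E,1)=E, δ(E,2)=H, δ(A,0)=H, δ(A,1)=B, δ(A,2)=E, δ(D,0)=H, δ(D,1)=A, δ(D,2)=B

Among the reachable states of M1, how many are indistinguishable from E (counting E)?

States {D,F,G} cannot be reached from the start state, so discard them.
Start with accepting vs non-accepting: {A,B} | {C,E,H}.
Stable partition: {A,B} | {C,E,H} — 2 equivalence classes.
State E belongs to the block {C,E,H}, which has 3 states.

3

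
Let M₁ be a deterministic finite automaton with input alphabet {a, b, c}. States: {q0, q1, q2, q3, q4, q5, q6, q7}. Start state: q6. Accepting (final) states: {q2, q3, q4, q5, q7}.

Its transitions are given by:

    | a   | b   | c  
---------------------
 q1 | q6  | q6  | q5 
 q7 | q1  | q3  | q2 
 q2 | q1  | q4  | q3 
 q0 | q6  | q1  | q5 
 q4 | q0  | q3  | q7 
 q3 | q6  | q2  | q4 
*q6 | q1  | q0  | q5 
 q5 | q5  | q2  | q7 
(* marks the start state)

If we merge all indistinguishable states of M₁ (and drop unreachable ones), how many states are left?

3

Every state is reachable, so we keep all 8.
P0 = {q2,q3,q4,q5,q7} | {q0,q1,q6}.
On input a, block {q2,q3,q4,q5,q7} splits into {q2,q3,q4,q7} and {q5}.
The partition is now stable with 3 blocks: {q2,q3,q4,q7} | {q0,q1,q6} | {q5}.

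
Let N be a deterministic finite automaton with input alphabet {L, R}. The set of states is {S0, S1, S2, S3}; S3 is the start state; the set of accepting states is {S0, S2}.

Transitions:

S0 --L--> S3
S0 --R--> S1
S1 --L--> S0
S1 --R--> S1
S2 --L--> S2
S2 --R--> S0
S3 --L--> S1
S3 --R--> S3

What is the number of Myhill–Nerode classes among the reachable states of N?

Reachable states from the start: {S0,S1,S3}. Unreachable: {S2} — drop them.
Start with accepting vs non-accepting: {S0} | {S1,S3}.
On input L, block {S1,S3} splits into {S1} and {S3}.
No further refinement is possible. Final partition (3 blocks): {S0} | {S1} | {S3}.

3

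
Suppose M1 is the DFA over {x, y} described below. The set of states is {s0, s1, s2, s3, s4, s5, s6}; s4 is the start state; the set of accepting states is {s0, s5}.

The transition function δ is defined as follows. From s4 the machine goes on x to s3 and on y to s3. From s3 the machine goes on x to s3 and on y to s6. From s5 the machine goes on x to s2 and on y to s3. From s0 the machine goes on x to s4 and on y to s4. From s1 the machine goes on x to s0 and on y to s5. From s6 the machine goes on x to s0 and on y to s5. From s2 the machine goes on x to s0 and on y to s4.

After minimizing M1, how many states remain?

6

Reachable states from the start: {s0,s2,s3,s4,s5,s6}. Unreachable: {s1} — drop them.
Initial partition by acceptance: {s0,s5} | {s2,s3,s4,s6}.
On input x, block {s2,s3,s4,s6} splits into {s2,s6} and {s3,s4}.
Refine {s0,s5} on symbol x: members go to different blocks, giving {s0} and {s5}.
On input y, block {s2,s6} splits into {s2} and {s6}.
Refine {s3,s4} on symbol y: members go to different blocks, giving {s3} and {s4}.
Stable partition: {s0} | {s2} | {s3} | {s5} | {s6} | {s4} — 6 equivalence classes.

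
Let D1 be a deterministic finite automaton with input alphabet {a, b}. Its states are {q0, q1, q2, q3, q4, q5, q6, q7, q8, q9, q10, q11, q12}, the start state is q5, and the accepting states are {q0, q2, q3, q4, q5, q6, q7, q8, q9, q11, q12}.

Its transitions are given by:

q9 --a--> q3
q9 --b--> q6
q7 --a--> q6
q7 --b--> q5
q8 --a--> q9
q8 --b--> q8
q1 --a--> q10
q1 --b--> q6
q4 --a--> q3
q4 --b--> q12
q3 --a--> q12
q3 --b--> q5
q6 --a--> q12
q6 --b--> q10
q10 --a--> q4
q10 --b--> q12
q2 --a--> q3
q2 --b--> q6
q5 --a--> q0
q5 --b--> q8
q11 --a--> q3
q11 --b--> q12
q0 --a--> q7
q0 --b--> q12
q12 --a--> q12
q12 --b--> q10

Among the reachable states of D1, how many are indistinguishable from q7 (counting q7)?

Reachable states from the start: {q0,q3,q4,q5,q6,q7,q8,q9,q10,q12}. Unreachable: {q1,q2,q11} — drop them.
P0 = {q0,q3,q4,q5,q6,q7,q8,q9,q12} | {q10}.
Refine {q0,q3,q4,q5,q6,q7,q8,q9,q12} on symbol b: members go to different blocks, giving {q0,q3,q4,q5,q7,q8,q9} and {q6,q12}.
On input a, block {q0,q3,q4,q5,q7,q8,q9} splits into {q0,q4,q5,q8,q9} and {q3,q7}.
Split {q0,q4,q5,q8,q9} by δ(·,a) → {q0,q4,q9} and {q5,q8}.
The partition is now stable with 5 blocks: {q0,q4,q9} | {q10} | {q6,q12} | {q3,q7} | {q5,q8}.
The equivalence class containing q7 is {q3,q7}, of size 2.

2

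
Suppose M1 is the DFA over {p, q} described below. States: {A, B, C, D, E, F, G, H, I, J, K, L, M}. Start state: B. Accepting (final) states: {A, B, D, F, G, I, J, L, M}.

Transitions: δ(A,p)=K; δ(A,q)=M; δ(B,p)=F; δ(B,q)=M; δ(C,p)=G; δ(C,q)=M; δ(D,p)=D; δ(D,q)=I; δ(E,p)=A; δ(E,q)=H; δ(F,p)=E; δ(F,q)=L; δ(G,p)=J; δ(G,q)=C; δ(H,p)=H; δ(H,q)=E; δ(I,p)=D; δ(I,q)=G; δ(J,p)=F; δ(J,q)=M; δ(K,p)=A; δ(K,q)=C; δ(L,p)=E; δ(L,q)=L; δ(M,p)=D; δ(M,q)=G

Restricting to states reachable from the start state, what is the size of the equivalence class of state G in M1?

Every state is reachable, so we keep all 13.
Initial partition by acceptance: {A,B,D,F,G,I,J,L,M} | {C,E,H,K}.
Refine {A,B,D,F,G,I,J,L,M} on symbol p: members go to different blocks, giving {B,D,G,I,J,M} and {A,F,L}.
Refine {B,D,G,I,J,M} on symbol p: members go to different blocks, giving {D,G,I,M} and {B,J}.
Refine {D,G,I,M} on symbol p: members go to different blocks, giving {D,I,M} and {G}.
On input q, block {D,I,M} splits into {I,M} and {D}.
Refine {C,E,H,K} on symbol p: members go to different blocks, giving {E,K} and {C} and {H}.
On input q, block {E,K} splits into {E} and {K}.
Split {A,F,L} by δ(·,p) → {F,L} and {A}.
The partition is now stable with 10 blocks: {I,M} | {E} | {F,L} | {B,J} | {G} | {D} | {C} | {H} | {K} | {A}.
State G belongs to the block {G}, which has 1 states.

1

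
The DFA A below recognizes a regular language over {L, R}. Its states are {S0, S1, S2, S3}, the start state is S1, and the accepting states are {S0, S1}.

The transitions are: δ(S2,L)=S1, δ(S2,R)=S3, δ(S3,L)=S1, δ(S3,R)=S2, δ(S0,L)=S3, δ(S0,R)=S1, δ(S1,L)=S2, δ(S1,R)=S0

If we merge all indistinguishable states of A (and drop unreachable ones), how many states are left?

2

Every state is reachable, so we keep all 4.
Start with accepting vs non-accepting: {S0,S1} | {S2,S3}.
The partition is now stable with 2 blocks: {S0,S1} | {S2,S3}.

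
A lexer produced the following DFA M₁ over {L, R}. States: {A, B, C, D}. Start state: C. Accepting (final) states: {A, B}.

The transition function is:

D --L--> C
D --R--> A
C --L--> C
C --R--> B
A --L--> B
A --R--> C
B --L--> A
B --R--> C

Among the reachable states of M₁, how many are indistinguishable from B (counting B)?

2

Reachable states from the start: {A,B,C}. Unreachable: {D} — drop them.
P0 = {A,B} | {C}.
Stable partition: {A,B} | {C} — 2 equivalence classes.
State B belongs to the block {A,B}, which has 2 states.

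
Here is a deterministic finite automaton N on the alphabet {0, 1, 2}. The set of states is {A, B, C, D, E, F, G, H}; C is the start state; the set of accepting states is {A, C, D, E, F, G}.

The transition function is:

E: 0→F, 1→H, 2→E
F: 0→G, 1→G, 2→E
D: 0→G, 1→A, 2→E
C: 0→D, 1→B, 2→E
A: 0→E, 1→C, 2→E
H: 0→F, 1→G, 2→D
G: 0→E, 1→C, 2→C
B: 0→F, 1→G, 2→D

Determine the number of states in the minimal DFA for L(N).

4

Start with accepting vs non-accepting: {A,C,D,E,F,G} | {B,H}.
On input 1, block {A,C,D,E,F,G} splits into {A,D,F,G} and {C,E}.
On input 0, block {A,D,F,G} splits into {A,G} and {D,F}.
Stable partition: {A,G} | {B,H} | {C,E} | {D,F} — 4 equivalence classes.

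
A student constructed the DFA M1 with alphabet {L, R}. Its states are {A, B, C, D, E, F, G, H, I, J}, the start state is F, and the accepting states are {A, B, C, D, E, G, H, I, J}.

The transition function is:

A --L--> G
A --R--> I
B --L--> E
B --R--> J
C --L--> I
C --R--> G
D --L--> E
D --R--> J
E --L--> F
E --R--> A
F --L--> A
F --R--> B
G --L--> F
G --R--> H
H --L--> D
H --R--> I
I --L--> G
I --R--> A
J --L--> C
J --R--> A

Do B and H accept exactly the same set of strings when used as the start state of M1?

No

Start with accepting vs non-accepting: {A,B,C,D,E,G,H,I,J} | {F}.
On input L, block {A,B,C,D,E,G,H,I,J} splits into {A,B,C,D,H,I,J} and {E,G}.
Refine {A,B,C,D,H,I,J} on symbol L: members go to different blocks, giving {A,B,D,I} and {C,H,J}.
Split {A,B,D,I} by δ(·,R) → {A,I} and {B,D}.
Refine {E,G} on symbol R: members go to different blocks, giving {E} and {G}.
On input L, block {C,H,J} splits into {C} and {H} and {J}.
Stable partition: {A,I} | {F} | {E} | {C} | {B,D} | {G} | {H} | {J} — 8 equivalence classes.
B and H end up in different blocks, so they are distinguishable. For instance, the string 'LL' is accepted from only H.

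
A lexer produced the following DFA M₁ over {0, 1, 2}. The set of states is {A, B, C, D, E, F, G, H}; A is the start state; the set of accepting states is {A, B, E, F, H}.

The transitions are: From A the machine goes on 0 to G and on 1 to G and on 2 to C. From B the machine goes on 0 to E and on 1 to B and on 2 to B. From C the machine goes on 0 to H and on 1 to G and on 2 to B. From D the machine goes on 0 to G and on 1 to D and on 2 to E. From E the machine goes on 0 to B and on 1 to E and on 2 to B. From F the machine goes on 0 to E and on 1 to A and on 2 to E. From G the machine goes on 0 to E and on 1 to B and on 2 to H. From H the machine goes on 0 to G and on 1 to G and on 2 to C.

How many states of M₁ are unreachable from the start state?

2

No path from A leads to D, F; the other 6 states are all reachable.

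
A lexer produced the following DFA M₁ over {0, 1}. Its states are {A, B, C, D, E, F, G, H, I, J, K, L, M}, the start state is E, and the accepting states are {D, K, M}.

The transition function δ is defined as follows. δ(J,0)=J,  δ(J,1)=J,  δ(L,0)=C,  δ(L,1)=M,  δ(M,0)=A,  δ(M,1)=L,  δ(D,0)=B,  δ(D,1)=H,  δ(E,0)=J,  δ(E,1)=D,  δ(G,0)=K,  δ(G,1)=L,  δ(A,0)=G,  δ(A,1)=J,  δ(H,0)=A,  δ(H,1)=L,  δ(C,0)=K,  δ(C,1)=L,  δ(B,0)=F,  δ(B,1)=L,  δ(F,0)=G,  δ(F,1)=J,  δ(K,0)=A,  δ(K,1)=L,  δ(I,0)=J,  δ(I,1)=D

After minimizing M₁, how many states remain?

First remove the unreachable states {I}; 12 states remain.
Start with accepting vs non-accepting: {D,K,M} | {A,B,C,E,F,G,H,J,L}.
Split {A,B,C,E,F,G,H,J,L} by δ(·,0) → {A,B,E,F,H,J,L} and {C,G}.
On input 0, block {A,B,E,F,H,J,L} splits into {B,E,H,J} and {A,F,L}.
Refine {D,K,M} on symbol 0: members go to different blocks, giving {K,M} and {D}.
On input 0, block {B,E,H,J} splits into {B,H} and {E,J}.
On input 1, block {A,F,L} splits into {A,F} and {L}.
Refine {E,J} on symbol 1: members go to different blocks, giving {E} and {J}.
No further refinement is possible. Final partition (8 blocks): {K,M} | {B,H} | {C,G} | {A,F} | {D} | {E} | {L} | {J}.

8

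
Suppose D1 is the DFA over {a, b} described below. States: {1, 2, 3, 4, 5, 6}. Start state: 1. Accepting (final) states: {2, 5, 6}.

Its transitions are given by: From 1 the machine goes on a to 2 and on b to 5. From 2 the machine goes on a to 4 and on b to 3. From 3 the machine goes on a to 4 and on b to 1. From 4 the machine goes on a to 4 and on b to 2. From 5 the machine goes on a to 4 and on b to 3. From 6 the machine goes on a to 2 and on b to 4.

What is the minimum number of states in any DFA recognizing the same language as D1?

4

First remove the unreachable states {6}; 5 states remain.
Initial partition by acceptance: {2,5} | {1,3,4}.
Refine {1,3,4} on symbol a: members go to different blocks, giving {3,4} and {1}.
Refine {3,4} on symbol b: members go to different blocks, giving {3} and {4}.
The partition is now stable with 4 blocks: {2,5} | {3} | {1} | {4}.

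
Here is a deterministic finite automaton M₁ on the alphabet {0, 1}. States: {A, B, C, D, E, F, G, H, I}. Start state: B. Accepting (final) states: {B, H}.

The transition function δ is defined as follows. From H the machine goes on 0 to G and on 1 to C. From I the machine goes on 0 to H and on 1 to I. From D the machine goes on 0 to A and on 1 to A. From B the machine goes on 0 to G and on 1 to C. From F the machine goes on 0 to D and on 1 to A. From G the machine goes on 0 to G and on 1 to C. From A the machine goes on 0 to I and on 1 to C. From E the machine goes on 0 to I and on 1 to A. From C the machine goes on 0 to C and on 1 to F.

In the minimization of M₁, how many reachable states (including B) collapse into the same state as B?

States {E} cannot be reached from the start state, so discard them.
Start with accepting vs non-accepting: {B,H} | {A,C,D,F,G,I}.
On input 0, block {A,C,D,F,G,I} splits into {A,C,D,F,G} and {I}.
On input 0, block {A,C,D,F,G} splits into {C,D,F,G} and {A}.
Split {C,D,F,G} by δ(·,0) → {C,F,G} and {D}.
On input 0, block {C,F,G} splits into {C,G} and {F}.
Refine {C,G} on symbol 1: members go to different blocks, giving {C} and {G}.
Stable partition: {B,H} | {C} | {I} | {A} | {D} | {F} | {G} — 7 equivalence classes.
State B belongs to the block {B,H}, which has 2 states.

2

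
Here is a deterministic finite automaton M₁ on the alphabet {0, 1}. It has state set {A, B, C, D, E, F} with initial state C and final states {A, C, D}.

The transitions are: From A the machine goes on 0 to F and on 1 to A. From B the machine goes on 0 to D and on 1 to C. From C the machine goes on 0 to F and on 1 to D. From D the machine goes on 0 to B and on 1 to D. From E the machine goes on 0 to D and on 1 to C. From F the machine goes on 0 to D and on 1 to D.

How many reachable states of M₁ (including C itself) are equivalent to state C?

First remove the unreachable states {A,E}; 4 states remain.
Start with accepting vs non-accepting: {C,D} | {B,F}.
Stable partition: {C,D} | {B,F} — 2 equivalence classes.
State C belongs to the block {C,D}, which has 2 states.

2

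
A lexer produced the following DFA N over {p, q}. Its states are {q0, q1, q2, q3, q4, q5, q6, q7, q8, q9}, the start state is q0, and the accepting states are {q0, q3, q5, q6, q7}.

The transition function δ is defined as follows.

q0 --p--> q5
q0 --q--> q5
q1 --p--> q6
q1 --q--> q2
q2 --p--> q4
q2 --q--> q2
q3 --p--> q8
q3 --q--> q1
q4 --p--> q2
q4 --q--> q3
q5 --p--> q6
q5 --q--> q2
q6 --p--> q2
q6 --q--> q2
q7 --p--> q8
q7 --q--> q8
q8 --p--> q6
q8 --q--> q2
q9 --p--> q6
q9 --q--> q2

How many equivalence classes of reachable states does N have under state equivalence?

Reachable states from the start: {q0,q1,q2,q3,q4,q5,q6,q8}. Unreachable: {q7,q9} — drop them.
P0 = {q0,q3,q5,q6} | {q1,q2,q4,q8}.
Split {q0,q3,q5,q6} by δ(·,p) → {q0,q5} and {q3,q6}.
Split {q0,q5} by δ(·,p) → {q0} and {q5}.
Refine {q1,q2,q4,q8} on symbol p: members go to different blocks, giving {q1,q8} and {q2,q4}.
Split {q3,q6} by δ(·,p) → {q3} and {q6}.
On input q, block {q2,q4} splits into {q2} and {q4}.
No further refinement is possible. Final partition (7 blocks): {q0} | {q1,q8} | {q3} | {q5} | {q2} | {q6} | {q4}.

7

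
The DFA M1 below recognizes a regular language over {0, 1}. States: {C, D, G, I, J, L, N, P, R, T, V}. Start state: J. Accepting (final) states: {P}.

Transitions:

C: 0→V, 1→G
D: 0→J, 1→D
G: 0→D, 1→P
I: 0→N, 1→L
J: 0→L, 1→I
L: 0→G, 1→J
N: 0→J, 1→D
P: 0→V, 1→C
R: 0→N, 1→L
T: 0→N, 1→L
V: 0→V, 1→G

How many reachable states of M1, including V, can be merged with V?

States {R,T} cannot be reached from the start state, so discard them.
Initial partition by acceptance: {P} | {C,D,G,I,J,L,N,V}.
Split {C,D,G,I,J,L,N,V} by δ(·,1) → {C,D,I,J,L,N,V} and {G}.
Refine {C,D,I,J,L,N,V} on symbol 0: members go to different blocks, giving {C,D,I,J,N,V} and {L}.
Refine {C,D,I,J,N,V} on symbol 0: members go to different blocks, giving {C,D,I,N,V} and {J}.
Refine {C,D,I,N,V} on symbol 0: members go to different blocks, giving {C,I,V} and {D,N}.
On input 0, block {C,I,V} splits into {C,V} and {I}.
The partition is now stable with 7 blocks: {P} | {C,V} | {G} | {L} | {J} | {D,N} | {I}.
State V belongs to the block {C,V}, which has 2 states.

2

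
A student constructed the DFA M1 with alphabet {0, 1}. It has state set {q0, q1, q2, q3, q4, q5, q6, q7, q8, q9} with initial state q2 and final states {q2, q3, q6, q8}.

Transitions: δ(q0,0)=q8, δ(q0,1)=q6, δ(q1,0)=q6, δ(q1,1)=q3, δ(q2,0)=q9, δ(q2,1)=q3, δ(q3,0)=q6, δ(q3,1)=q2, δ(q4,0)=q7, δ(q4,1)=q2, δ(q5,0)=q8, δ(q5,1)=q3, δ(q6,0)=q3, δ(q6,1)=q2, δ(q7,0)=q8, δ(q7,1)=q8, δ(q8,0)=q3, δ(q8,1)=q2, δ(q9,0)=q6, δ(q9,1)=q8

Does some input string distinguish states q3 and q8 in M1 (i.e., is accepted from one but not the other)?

States {q0,q1,q4,q5,q7} cannot be reached from the start state, so discard them.
Initial partition by acceptance: {q2,q3,q6,q8} | {q9}.
Refine {q2,q3,q6,q8} on symbol 0: members go to different blocks, giving {q3,q6,q8} and {q2}.
No further refinement is possible. Final partition (3 blocks): {q3,q6,q8} | {q9} | {q2}.
q3 and q8 lie in the same block of the stable partition, so they are equivalent — no string distinguishes them.

No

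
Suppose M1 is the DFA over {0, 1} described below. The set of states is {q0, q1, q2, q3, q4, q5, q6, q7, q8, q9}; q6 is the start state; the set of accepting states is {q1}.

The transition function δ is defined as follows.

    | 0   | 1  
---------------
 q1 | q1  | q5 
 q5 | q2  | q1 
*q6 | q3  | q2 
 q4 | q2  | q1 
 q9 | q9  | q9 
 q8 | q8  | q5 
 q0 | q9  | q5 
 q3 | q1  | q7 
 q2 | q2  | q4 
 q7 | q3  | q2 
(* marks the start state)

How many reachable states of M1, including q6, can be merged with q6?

2

First remove the unreachable states {q0,q8,q9}; 7 states remain.
Start with accepting vs non-accepting: {q1} | {q2,q3,q4,q5,q6,q7}.
Refine {q2,q3,q4,q5,q6,q7} on symbol 0: members go to different blocks, giving {q2,q4,q5,q6,q7} and {q3}.
Split {q2,q4,q5,q6,q7} by δ(·,0) → {q2,q4,q5} and {q6,q7}.
Refine {q2,q4,q5} on symbol 1: members go to different blocks, giving {q4,q5} and {q2}.
No further refinement is possible. Final partition (5 blocks): {q1} | {q4,q5} | {q3} | {q6,q7} | {q2}.
The equivalence class containing q6 is {q6,q7}, of size 2.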